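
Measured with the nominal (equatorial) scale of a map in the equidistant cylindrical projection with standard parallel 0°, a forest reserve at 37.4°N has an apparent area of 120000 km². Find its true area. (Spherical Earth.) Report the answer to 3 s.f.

95300 km²

Plate carrée maps x = Rλ, y = Rφ. The meridian scale is h = 1 and the parallel scale is k = 1/cos φ = sec φ.
Areal scale = h·k = 1 × sec φ; at 37.4°, h = 1.000, k = 1.259, so h·k = 1.259.
True area = apparent / (areal scale) = 120000 / 1.259 ≈ 95300 km².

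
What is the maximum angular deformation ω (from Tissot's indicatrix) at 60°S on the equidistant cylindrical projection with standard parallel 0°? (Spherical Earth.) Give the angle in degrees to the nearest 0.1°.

38.9°

For the equirectangular projection with φ₀ = 0 (plate carrée), h = 1 along meridians and k = sec φ along parallels.
At 60°: h = 1.000, k = 2.000; principal scales a = 2.000, b = 1.000.
sin(ω/2) = (a − b)/(a + b) = 1.0000/3.000 = 0.3333, so ω = 2 arcsin(0.3333) ≈ 38.9°.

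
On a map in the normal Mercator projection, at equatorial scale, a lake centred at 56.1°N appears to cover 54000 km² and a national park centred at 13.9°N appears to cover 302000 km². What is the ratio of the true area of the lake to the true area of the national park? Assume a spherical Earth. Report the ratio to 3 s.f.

0.0590

Mercator's areal exaggeration is sec²φ; hence true area = (apparent area) · cos²φ.
True area of lake: 54000 × cos²(56.1°) = 54000 × 0.3111 = 16800 km².
True area of national park: 302000 × cos²(13.9°) = 302000 × 0.9423 = 284600 km².
Ratio = 16800 / 284600 ≈ 0.0590.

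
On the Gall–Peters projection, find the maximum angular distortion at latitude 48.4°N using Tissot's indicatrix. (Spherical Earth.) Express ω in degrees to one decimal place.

The Gall–Peters projection is cylindrical equal-area with φ₀ = 45°. Cylindrical equal-area (φ₀ = 45°): h = cos φ / cos 45° along meridians, k = cos 45° / cos φ along parallels; h·k = 1.
At 48.4°: h = 0.9389, k = 1.065; principal scales a = 1.065, b = 0.9389.
sin(ω/2) = (a − b)/(a + b) = 0.1261/2.004 = 0.06293, so ω = 2 arcsin(0.06293) ≈ 7.2°.

7.2°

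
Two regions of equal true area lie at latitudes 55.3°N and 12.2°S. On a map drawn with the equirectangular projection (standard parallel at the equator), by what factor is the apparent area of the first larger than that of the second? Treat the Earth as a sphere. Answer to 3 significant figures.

1.72

Plate carrée maps x = Rλ, y = Rφ. The meridian scale is h = 1 and the parallel scale is k = 1/cos φ = sec φ.
Areal scale at 55.3°: h·k = 1.000 × 1.757 = 1.757.
Areal scale at 12.2°: h·k = 1.000 × 1.023 = 1.023.
Ratio = 1.757/1.023 ≈ 1.72.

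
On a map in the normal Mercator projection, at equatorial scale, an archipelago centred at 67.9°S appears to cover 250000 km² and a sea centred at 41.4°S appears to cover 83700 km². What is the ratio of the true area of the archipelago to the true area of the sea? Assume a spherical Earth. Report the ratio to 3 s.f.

Mercator's areal exaggeration is sec²φ; hence true area = (apparent area) · cos²φ.
True area of archipelago: 250000 × cos²(67.9°) = 250000 × 0.1415 = 35390 km².
True area of sea: 83700 × cos²(41.4°) = 83700 × 0.5627 = 47100 km².
Ratio = 35390 / 47100 ≈ 0.751.

0.751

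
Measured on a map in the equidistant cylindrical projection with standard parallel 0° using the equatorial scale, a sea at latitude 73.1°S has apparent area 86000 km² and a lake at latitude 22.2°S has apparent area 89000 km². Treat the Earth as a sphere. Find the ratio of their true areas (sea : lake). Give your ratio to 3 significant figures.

0.303

On the plate carrée, areal scale = h·k = 1 × sec φ, so true area = apparent × cos φ.
True area of sea: 86000 × cos(73.1°) = 86000 × 0.2907 = 25000 km².
True area of lake: 89000 × cos(22.2°) = 89000 × 0.9259 = 82400 km².
Ratio = 25000 / 82400 ≈ 0.303.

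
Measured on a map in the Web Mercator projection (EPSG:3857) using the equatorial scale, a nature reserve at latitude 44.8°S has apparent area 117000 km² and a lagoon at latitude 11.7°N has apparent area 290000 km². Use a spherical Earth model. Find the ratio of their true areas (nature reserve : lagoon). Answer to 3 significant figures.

0.212

Since Mercator area scale is 1/cos²φ, the true area equals the apparent area multiplied by cos²φ.
True area of nature reserve: 117000 × cos²(44.8°) = 117000 × 0.5035 = 58910 km².
True area of lagoon: 290000 × cos²(11.7°) = 290000 × 0.9589 = 278100 km².
Ratio = 58910 / 278100 ≈ 0.212.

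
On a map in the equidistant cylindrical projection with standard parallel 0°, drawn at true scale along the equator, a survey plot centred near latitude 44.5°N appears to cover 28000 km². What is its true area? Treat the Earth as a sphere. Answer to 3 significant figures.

Plate carrée maps x = Rλ, y = Rφ. The meridian scale is h = 1 and the parallel scale is k = 1/cos φ = sec φ.
Areal scale = h·k = 1 × sec φ; at 44.5°, h = 1.000, k = 1.402, so h·k = 1.402.
True area = apparent / (areal scale) = 28000 / 1.402 ≈ 20000 km².

20000 km²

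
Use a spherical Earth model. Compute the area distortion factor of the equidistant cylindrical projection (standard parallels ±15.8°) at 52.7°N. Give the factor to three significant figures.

The equidistant cylindrical projection with φ₀ = 15.8° has h = 1 (meridians true) and k = cos φ₀ / cos φ along parallels.
Areal scale = h·k = 1 × cos φ₀ / cos φ; at 52.7°, h = 1.000, k = 1.588, so h·k = 1.588.

1.59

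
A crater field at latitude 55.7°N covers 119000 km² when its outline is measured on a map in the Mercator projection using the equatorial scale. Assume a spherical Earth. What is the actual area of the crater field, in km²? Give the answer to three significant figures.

37800 km²

Mercator is conformal, so the point scale is isotropic: h = k = sec φ = 1/cos φ.
Areal scale = k² = sec²φ = 1/cos²(55.7°) = 1/0.5635² = 3.149.
True area = apparent / (areal scale) = 119000 / 3.149 ≈ 37800 km².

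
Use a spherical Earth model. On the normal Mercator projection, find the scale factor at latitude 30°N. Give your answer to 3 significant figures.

Mercator is conformal, so the point scale is isotropic: h = k = sec φ = 1/cos φ.
k = 1/cos 30° = 1/0.8660 = 1.155.

1.15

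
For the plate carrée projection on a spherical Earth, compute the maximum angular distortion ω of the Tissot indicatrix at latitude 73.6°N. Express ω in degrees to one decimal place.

68.1°

Plate carrée maps x = Rλ, y = Rφ. The meridian scale is h = 1 and the parallel scale is k = 1/cos φ = sec φ.
At 73.6°: h = 1.000, k = 3.542; principal scales a = 3.542, b = 1.000.
sin(ω/2) = (a − b)/(a + b) = 2.542/4.542 = 0.5596, so ω = 2 arcsin(0.5596) ≈ 68.1°.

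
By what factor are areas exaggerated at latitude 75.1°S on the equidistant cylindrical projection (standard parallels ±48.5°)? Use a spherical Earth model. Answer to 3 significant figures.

2.58

The equidistant cylindrical projection with φ₀ = 48.5° has h = 1 (meridians true) and k = cos φ₀ / cos φ along parallels.
Areal scale = h·k = 1 × cos φ₀ / cos φ; at 75.1°, h = 1.000, k = 2.577, so h·k = 2.577.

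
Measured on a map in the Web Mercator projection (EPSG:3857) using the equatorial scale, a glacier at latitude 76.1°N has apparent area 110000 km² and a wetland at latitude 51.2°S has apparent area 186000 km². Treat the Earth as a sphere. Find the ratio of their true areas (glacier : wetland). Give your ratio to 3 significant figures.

Since Mercator area scale is 1/cos²φ, the true area equals the apparent area multiplied by cos²φ.
True area of glacier: 110000 × cos²(76.1°) = 110000 × 0.05771 = 6348 km².
True area of wetland: 186000 × cos²(51.2°) = 186000 × 0.3926 = 73030 km².
Ratio = 6348 / 73030 ≈ 0.0869.

0.0869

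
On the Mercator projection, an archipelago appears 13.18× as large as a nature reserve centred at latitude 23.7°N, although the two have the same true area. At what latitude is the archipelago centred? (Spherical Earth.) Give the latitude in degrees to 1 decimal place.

75.4°

On Mercator, (apparent₁)/(apparent₂) = sec²φ₁ / sec²φ₂ when true areas are equal.
cos²φ₂ / cos²φ₁ = 13.18  ⇒  cos φ₁ = cos 23.7° / √13.18 = 0.9157/3.630 = 0.2522.
φ₁ = arccos(0.2522) ≈ 75.4°.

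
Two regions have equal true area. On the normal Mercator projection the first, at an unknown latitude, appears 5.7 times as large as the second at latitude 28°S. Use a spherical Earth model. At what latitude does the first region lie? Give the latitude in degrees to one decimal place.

For equal true areas on Mercator, apparent areas scale as sec²φ, so the ratio is cos²φ₂ / cos²φ₁.
cos²φ₂ / cos²φ₁ = 5.7  ⇒  cos φ₁ = cos 28° / √5.7 = 0.8829/2.387 = 0.3698.
φ₁ = arccos(0.3698) ≈ 68.3°.

68.3°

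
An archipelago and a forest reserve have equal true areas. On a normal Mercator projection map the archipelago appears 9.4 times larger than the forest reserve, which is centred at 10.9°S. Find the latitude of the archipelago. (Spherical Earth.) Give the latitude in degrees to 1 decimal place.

71.3°

For equal true areas on Mercator, apparent areas scale as sec²φ, so the ratio is cos²φ₂ / cos²φ₁.
cos²φ₂ / cos²φ₁ = 9.4  ⇒  cos φ₁ = cos 10.9° / √9.4 = 0.9820/3.066 = 0.3203.
φ₁ = arccos(0.3203) ≈ 71.3°.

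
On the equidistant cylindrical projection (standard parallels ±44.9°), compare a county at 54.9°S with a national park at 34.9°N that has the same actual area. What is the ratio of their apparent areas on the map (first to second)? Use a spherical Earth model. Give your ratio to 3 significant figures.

1.43

The equidistant cylindrical projection with φ₀ = 44.9° has h = 1 (meridians true) and k = cos φ₀ / cos φ along parallels.
Areal scale at 54.9°: h·k = 1.000 × 1.232 = 1.232.
Areal scale at 34.9°: h·k = 1.000 × 0.8637 = 0.8637.
Ratio = 1.232/0.8637 ≈ 1.43.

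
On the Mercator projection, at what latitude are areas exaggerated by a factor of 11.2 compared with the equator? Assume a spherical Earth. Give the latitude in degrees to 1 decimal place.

72.6°

Mercator areal scale is sec²φ.
sec²φ = 11.2  ⇒  cos²φ = 0.08929  ⇒  cos φ = 0.2988.
φ = arccos(0.2988) ≈ 72.6°.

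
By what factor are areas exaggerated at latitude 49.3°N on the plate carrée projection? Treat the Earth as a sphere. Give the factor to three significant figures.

1.53

For the equirectangular projection with φ₀ = 0 (plate carrée), h = 1 along meridians and k = sec φ along parallels.
Areal scale = h·k = 1 × sec φ; at 49.3°, h = 1.000, k = 1.534, so h·k = 1.534.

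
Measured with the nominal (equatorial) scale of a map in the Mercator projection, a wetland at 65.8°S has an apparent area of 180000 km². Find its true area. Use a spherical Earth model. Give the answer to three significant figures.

The Mercator projection is conformal; its linear scale factor is the same in every direction and equals sec φ = 1/cos φ.
Areal scale = k² = sec²φ = 1/cos²(65.8°) = 1/0.4099² = 5.951.
True area = apparent / (areal scale) = 180000 / 5.951 ≈ 30200 km².

30200 km²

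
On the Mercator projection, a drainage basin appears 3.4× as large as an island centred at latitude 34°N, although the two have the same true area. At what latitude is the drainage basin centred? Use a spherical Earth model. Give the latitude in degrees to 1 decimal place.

On Mercator, (apparent₁)/(apparent₂) = sec²φ₁ / sec²φ₂ when true areas are equal.
cos²φ₂ / cos²φ₁ = 3.4  ⇒  cos φ₁ = cos 34° / √3.4 = 0.8290/1.844 = 0.4496.
φ₁ = arccos(0.4496) ≈ 63.3°.

63.3°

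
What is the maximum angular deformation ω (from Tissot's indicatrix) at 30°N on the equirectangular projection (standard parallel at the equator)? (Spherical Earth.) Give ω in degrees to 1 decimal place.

8.2°

Plate carrée maps x = Rλ, y = Rφ. The meridian scale is h = 1 and the parallel scale is k = 1/cos φ = sec φ.
At 30°: h = 1.000, k = 1.155; principal scales a = 1.155, b = 1.000.
sin(ω/2) = (a − b)/(a + b) = 0.1547/2.155 = 0.07180, so ω = 2 arcsin(0.07180) ≈ 8.2°.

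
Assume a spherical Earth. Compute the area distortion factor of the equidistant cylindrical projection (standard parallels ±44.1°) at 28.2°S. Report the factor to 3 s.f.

0.815

With standard parallel φ₀ = 44.1°, the equirectangular projection gives x = Rλ cos φ₀, y = Rφ, so h = 1 and k = cos 44.1° / cos φ.
Areal scale = h·k = 1 × cos φ₀ / cos φ; at 28.2°, h = 1.000, k = 0.8148, so h·k = 0.8148.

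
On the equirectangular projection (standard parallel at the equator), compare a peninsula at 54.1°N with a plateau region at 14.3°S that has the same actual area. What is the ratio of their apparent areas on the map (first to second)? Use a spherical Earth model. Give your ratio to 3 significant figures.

Plate carrée maps x = Rλ, y = Rφ. The meridian scale is h = 1 and the parallel scale is k = 1/cos φ = sec φ.
Areal scale at 54.1°: h·k = 1.000 × 1.705 = 1.705.
Areal scale at 14.3°: h·k = 1.000 × 1.032 = 1.032.
Ratio = 1.705/1.032 ≈ 1.65.

1.65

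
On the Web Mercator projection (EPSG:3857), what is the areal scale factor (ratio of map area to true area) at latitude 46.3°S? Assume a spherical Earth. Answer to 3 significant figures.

Mercator is conformal, so the point scale is isotropic: h = k = sec φ = 1/cos φ.
Areal scale = k² = sec²φ = 1/cos²(46.3°) = 1/0.6909² = 2.095.

2.10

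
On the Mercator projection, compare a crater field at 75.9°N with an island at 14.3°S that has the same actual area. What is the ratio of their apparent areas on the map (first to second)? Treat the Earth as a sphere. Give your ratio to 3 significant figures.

On Mercator, area is exaggerated by sec²φ = 1/cos²φ.
At 75.9°: sec²(75.9°) = 1/0.2436² = 16.85.
At 14.3°: sec²(14.3°) = 1/0.9690² = 1.065.
Ratio = 16.85/1.065 = cos²(14.3°)/cos²(75.9°) ≈ 15.8.

15.8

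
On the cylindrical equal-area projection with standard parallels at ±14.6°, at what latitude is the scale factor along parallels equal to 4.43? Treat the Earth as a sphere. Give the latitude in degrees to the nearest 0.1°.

For cylindrical equal-area with standard parallel φ₀, h = cos φ / cos φ₀ and k = cos φ₀ / cos φ, so h·k = 1.
k = cos φ₀ / cos φ = 4.43  ⇒  cos φ = cos 14.6° / 4.43 = 0.2184.
φ = arccos(0.2184) ≈ 77.4°.

77.4°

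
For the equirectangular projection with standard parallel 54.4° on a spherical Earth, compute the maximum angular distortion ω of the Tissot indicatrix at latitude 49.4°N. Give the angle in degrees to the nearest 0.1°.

6.4°

With standard parallel φ₀ = 54.4°, the equirectangular projection gives x = Rλ cos φ₀, y = Rφ, so h = 1 and k = cos 54.4° / cos φ.
At 49.4°: h = 1.000, k = 0.8945; principal scales a = 1.000, b = 0.8945.
sin(ω/2) = (a − b)/(a + b) = 0.1055/1.895 = 0.05568, so ω = 2 arcsin(0.05568) ≈ 6.4°.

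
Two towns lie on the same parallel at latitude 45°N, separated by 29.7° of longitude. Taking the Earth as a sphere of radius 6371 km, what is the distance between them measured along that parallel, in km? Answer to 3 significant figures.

2340 km

Arc length along a parallel = R cos φ · Δλ (with Δλ in radians).
= 6371 × cos 45° × (29.7° × π/180) = 6371 × 0.7071 × 0.5184 ≈ 2340 km.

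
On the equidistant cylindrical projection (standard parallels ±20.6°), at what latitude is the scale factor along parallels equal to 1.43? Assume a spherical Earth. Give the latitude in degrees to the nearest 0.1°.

49.1°

In the equirectangular projection with standard parallel φ₀ = 20.6° (x = Rλ cos φ₀, y = Rφ), meridians are true-scale (h = 1) and the parallel scale is k = cos φ₀ / cos φ.
k = cos φ₀ / cos φ = 1.43  ⇒  cos φ = cos 20.6° / 1.43 = 0.6546.
φ = arccos(0.6546) ≈ 49.1°.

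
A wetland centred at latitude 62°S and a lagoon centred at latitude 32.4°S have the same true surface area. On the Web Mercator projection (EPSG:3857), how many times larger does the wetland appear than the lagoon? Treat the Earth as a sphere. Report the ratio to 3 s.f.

On Mercator, area is exaggerated by sec²φ = 1/cos²φ.
At 62°: sec²(62°) = 1/0.4695² = 4.537.
At 32.4°: sec²(32.4°) = 1/0.8443² = 1.403.
Ratio = 4.537/1.403 = cos²(32.4°)/cos²(62°) ≈ 3.23.

3.23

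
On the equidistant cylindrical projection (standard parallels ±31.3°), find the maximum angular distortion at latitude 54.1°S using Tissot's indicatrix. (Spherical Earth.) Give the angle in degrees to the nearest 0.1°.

The equidistant cylindrical projection with φ₀ = 31.3° has h = 1 (meridians true) and k = cos φ₀ / cos φ along parallels.
At 54.1°: h = 1.000, k = 1.457; principal scales a = 1.457, b = 1.000.
sin(ω/2) = (a − b)/(a + b) = 0.4572/2.457 = 0.1861, so ω = 2 arcsin(0.1861) ≈ 21.4°.

21.4°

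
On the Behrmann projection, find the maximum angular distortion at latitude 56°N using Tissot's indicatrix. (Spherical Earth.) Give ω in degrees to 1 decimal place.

48.6°

Behrmann is a cylindrical equal-area projection with standard parallels at ±30°. Cylindrical equal-area (φ₀ = 30°): h = cos φ / cos 30° along meridians, k = cos 30° / cos φ along parallels; h·k = 1.
At 56°: h = 0.6457, k = 1.549; principal scales a = 1.549, b = 0.6457.
sin(ω/2) = (a − b)/(a + b) = 0.9030/2.194 = 0.4115, so ω = 2 arcsin(0.4115) ≈ 48.6°.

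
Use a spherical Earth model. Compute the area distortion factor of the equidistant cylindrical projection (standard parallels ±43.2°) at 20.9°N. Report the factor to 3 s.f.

0.780

In the equirectangular projection with standard parallel φ₀ = 43.2° (x = Rλ cos φ₀, y = Rφ), meridians are true-scale (h = 1) and the parallel scale is k = cos φ₀ / cos φ.
Areal scale = h·k = 1 × cos φ₀ / cos φ; at 20.9°, h = 1.000, k = 0.7803, so h·k = 0.7803.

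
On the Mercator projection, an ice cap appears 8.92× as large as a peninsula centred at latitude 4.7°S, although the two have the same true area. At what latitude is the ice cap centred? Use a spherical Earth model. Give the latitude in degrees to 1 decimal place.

70.5°

Mercator areal scale is sec²φ, so apparent-area ratio = sec²φ₁ / sec²φ₂ = cos²φ₂ / cos²φ₁.
cos²φ₂ / cos²φ₁ = 8.92  ⇒  cos φ₁ = cos 4.7° / √8.92 = 0.9966/2.987 = 0.3337.
φ₁ = arccos(0.3337) ≈ 70.5°.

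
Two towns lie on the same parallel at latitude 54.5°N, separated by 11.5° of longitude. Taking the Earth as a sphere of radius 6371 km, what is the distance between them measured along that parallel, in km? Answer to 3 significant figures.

Arc length along a parallel = R cos φ · Δλ (with Δλ in radians).
= 6371 × cos 54.5° × (11.5° × π/180) = 6371 × 0.5807 × 0.2007 ≈ 743 km.

743 km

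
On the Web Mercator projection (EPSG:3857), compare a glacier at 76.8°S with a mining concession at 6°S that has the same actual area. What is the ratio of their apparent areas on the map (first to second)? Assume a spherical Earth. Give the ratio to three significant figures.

19.0

Mercator is conformal with k = sec φ, so areal scale = k² = sec²φ.
At 76.8°: sec²(76.8°) = 1/0.2284² = 19.18.
At 6°: sec²(6°) = 1/0.9945² = 1.011.
Ratio = 19.18/1.011 = cos²(6°)/cos²(76.8°) ≈ 19.0.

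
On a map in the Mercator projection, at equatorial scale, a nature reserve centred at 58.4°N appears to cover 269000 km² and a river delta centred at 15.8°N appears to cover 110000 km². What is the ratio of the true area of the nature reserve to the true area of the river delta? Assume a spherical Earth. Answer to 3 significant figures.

0.725

Mercator's areal exaggeration is sec²φ; hence true area = (apparent area) · cos²φ.
True area of nature reserve: 269000 × cos²(58.4°) = 269000 × 0.2746 = 73860 km².
True area of river delta: 110000 × cos²(15.8°) = 110000 × 0.9259 = 101800 km².
Ratio = 73860 / 101800 ≈ 0.725.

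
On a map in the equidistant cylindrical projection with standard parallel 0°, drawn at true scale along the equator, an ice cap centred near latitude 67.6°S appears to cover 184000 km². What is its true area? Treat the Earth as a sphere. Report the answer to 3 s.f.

70100 km²

For the equirectangular projection with φ₀ = 0 (plate carrée), h = 1 along meridians and k = sec φ along parallels.
Areal scale = h·k = 1 × sec φ; at 67.6°, h = 1.000, k = 2.624, so h·k = 2.624.
True area = apparent / (areal scale) = 184000 / 2.624 ≈ 70100 km².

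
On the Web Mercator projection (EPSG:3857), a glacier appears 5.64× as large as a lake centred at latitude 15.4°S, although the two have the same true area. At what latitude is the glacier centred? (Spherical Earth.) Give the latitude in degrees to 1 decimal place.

On Mercator, (apparent₁)/(apparent₂) = sec²φ₁ / sec²φ₂ when true areas are equal.
cos²φ₂ / cos²φ₁ = 5.64  ⇒  cos φ₁ = cos 15.4° / √5.64 = 0.9641/2.375 = 0.4060.
φ₁ = arccos(0.4060) ≈ 66.0°.

66.0°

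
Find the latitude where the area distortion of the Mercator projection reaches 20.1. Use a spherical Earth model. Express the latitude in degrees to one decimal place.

77.1°

Mercator areal scale is sec²φ.
sec²φ = 20.1  ⇒  cos²φ = 0.04975  ⇒  cos φ = 0.2230.
φ = arccos(0.2230) ≈ 77.1°.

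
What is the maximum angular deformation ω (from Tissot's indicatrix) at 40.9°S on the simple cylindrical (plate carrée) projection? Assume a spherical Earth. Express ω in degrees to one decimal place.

16.0°

Plate carrée maps x = Rλ, y = Rφ. The meridian scale is h = 1 and the parallel scale is k = 1/cos φ = sec φ.
At 40.9°: h = 1.000, k = 1.323; principal scales a = 1.323, b = 1.000.
sin(ω/2) = (a − b)/(a + b) = 0.3230/2.323 = 0.1390, so ω = 2 arcsin(0.1390) ≈ 16.0°.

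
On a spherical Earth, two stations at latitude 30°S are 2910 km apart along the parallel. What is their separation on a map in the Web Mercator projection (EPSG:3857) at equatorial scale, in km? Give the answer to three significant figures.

Mercator is conformal, so the point scale is isotropic: h = k = sec φ = 1/cos φ.
Along the parallel, k = sec 30° = 1/0.8660 = 1.155.
Map distance = 2910 × 1.155 ≈ 3360 km.

3360 km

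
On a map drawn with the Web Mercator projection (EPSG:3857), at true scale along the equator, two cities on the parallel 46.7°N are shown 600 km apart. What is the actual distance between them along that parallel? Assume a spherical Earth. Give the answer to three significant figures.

Mercator is conformal, so the point scale is isotropic: h = k = sec φ = 1/cos φ.
Along the parallel at 46.7°, map distances are exaggerated by k = sec 46.7° = 1.458.
True distance = 600 / 1.458 = 600 × cos 46.7° ≈ 411 km.

411 km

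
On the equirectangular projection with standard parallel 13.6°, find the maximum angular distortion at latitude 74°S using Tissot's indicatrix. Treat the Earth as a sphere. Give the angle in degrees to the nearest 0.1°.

67.9°

With standard parallel φ₀ = 13.6°, the equirectangular projection gives x = Rλ cos φ₀, y = Rφ, so h = 1 and k = cos 13.6° / cos φ.
At 74°: h = 1.000, k = 3.526; principal scales a = 3.526, b = 1.000.
sin(ω/2) = (a − b)/(a + b) = 2.526/4.526 = 0.5581, so ω = 2 arcsin(0.5581) ≈ 67.9°.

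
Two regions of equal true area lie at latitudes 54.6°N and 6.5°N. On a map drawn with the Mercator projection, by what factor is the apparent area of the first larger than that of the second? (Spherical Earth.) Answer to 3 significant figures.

2.94

Mercator is conformal with k = sec φ, so areal scale = k² = sec²φ.
At 54.6°: sec²(54.6°) = 1/0.5793² = 2.980.
At 6.5°: sec²(6.5°) = 1/0.9936² = 1.013.
Ratio = 2.980/1.013 = cos²(6.5°)/cos²(54.6°) ≈ 2.94.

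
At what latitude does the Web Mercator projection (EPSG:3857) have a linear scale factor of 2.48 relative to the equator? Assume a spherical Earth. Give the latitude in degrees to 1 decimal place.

66.2°

Mercator scale is k = sec φ = 1/cos φ.
1/cos φ = 2.48  ⇒  cos φ = 0.4032  ⇒  φ = arccos(0.4032) ≈ 66.2°.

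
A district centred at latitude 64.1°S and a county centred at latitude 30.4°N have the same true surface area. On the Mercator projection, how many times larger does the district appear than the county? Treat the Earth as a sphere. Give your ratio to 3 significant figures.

3.90

On Mercator, area is exaggerated by sec²φ = 1/cos²φ.
At 64.1°: sec²(64.1°) = 1/0.4368² = 5.241.
At 30.4°: sec²(30.4°) = 1/0.8625² = 1.344.
Ratio = 5.241/1.344 = cos²(30.4°)/cos²(64.1°) ≈ 3.90.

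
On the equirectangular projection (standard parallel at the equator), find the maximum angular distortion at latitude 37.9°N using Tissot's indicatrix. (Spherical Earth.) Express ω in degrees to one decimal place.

13.5°

For the equirectangular projection with φ₀ = 0 (plate carrée), h = 1 along meridians and k = sec φ along parallels.
At 37.9°: h = 1.000, k = 1.267; principal scales a = 1.267, b = 1.000.
sin(ω/2) = (a − b)/(a + b) = 0.2673/2.267 = 0.1179, so ω = 2 arcsin(0.1179) ≈ 13.5°.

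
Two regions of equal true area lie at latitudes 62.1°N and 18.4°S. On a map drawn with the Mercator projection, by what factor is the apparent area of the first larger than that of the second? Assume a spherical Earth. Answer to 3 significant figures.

On Mercator, area is exaggerated by sec²φ = 1/cos²φ.
At 62.1°: sec²(62.1°) = 1/0.4679² = 4.567.
At 18.4°: sec²(18.4°) = 1/0.9489² = 1.111.
Ratio = 4.567/1.111 = cos²(18.4°)/cos²(62.1°) ≈ 4.11.

4.11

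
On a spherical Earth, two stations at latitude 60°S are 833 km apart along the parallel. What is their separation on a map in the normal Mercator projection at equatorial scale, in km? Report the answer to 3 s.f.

1670 km

The Mercator projection is conformal; its linear scale factor is the same in every direction and equals sec φ = 1/cos φ.
Along the parallel, k = sec 60° = 1/0.5000 = 2.000.
Map distance = 833 × 2.000 ≈ 1670 km.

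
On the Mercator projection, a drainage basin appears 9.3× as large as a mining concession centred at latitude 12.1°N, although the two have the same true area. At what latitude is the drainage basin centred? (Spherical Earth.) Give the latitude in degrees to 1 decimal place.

71.3°

For equal true areas on Mercator, apparent areas scale as sec²φ, so the ratio is cos²φ₂ / cos²φ₁.
cos²φ₂ / cos²φ₁ = 9.3  ⇒  cos φ₁ = cos 12.1° / √9.3 = 0.9778/3.050 = 0.3206.
φ₁ = arccos(0.3206) ≈ 71.3°.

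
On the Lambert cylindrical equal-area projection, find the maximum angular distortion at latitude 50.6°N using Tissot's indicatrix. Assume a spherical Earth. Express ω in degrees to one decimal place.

50.4°

The Lambert cylindrical equal-area projection is the cylindrical equal-area projection with its standard parallel at the equator (φ₀ = 0). For cylindrical equal-area with standard parallel φ₀, h = cos φ / cos φ₀ and k = cos φ₀ / cos φ, so h·k = 1.
At 50.6°: h = 0.6347, k = 1.575; principal scales a = 1.575, b = 0.6347.
sin(ω/2) = (a − b)/(a + b) = 0.9407/2.210 = 0.4256, so ω = 2 arcsin(0.4256) ≈ 50.4°.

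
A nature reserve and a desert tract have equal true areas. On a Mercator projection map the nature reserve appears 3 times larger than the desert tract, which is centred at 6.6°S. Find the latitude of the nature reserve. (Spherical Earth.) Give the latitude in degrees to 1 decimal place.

On Mercator, (apparent₁)/(apparent₂) = sec²φ₁ / sec²φ₂ when true areas are equal.
cos²φ₂ / cos²φ₁ = 3  ⇒  cos φ₁ = cos 6.6° / √3 = 0.9934/1.732 = 0.5735.
φ₁ = arccos(0.5735) ≈ 55.0°.

55.0°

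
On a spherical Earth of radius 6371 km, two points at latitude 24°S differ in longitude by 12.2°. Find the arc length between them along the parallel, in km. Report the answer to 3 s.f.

Arc length along a parallel = R cos φ · Δλ (with Δλ in radians).
= 6371 × cos 24° × (12.2° × π/180) = 6371 × 0.9135 × 0.2129 ≈ 1240 km.

1240 km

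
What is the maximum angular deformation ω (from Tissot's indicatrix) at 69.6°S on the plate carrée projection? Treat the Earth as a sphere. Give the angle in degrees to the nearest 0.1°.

In the plate carrée (x = Rλ, y = Rφ), meridians are true-scale (h = 1) and parallels are stretched by k = sec φ.
At 69.6°: h = 1.000, k = 2.869; principal scales a = 2.869, b = 1.000.
sin(ω/2) = (a − b)/(a + b) = 1.869/3.869 = 0.4831, so ω = 2 arcsin(0.4831) ≈ 57.8°.

57.8°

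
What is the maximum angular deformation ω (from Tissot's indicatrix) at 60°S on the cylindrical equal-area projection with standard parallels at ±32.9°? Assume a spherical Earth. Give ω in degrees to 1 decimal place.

Cylindrical equal-area (φ₀ = 32.9°): h = cos φ / cos 32.9° along meridians, k = cos 32.9° / cos φ along parallels; h·k = 1.
At 60°: h = 0.5955, k = 1.679; principal scales a = 1.679, b = 0.5955.
sin(ω/2) = (a − b)/(a + b) = 1.084/2.275 = 0.4764, so ω = 2 arcsin(0.4764) ≈ 56.9°.

56.9°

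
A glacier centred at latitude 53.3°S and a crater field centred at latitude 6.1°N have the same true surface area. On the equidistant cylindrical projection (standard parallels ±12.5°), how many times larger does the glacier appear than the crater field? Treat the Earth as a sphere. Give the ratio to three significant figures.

1.66

The equidistant cylindrical projection with φ₀ = 12.5° has h = 1 (meridians true) and k = cos φ₀ / cos φ along parallels.
Areal scale at 53.3°: h·k = 1.000 × 1.634 = 1.634.
Areal scale at 6.1°: h·k = 1.000 × 0.9819 = 0.9819.
Ratio = 1.634/0.9819 ≈ 1.66.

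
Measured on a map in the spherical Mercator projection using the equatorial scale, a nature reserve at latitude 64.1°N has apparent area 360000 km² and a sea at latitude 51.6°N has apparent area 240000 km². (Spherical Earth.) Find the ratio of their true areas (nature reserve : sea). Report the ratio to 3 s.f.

On Mercator the areal scale is sec²φ, so true area = apparent × cos²φ.
True area of nature reserve: 360000 × cos²(64.1°) = 360000 × 0.1908 = 68690 km².
True area of sea: 240000 × cos²(51.6°) = 240000 × 0.3858 = 92600 km².
Ratio = 68690 / 92600 ≈ 0.742.

0.742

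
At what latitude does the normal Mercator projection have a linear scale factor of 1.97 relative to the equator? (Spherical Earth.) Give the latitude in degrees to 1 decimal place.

59.5°

Mercator scale is k = sec φ = 1/cos φ.
1/cos φ = 1.97  ⇒  cos φ = 0.5076  ⇒  φ = arccos(0.5076) ≈ 59.5°.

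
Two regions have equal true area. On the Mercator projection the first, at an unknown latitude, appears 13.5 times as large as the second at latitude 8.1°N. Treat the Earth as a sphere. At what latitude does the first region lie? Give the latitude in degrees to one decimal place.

Mercator areal scale is sec²φ, so apparent-area ratio = sec²φ₁ / sec²φ₂ = cos²φ₂ / cos²φ₁.
cos²φ₂ / cos²φ₁ = 13.5  ⇒  cos φ₁ = cos 8.1° / √13.5 = 0.9900/3.674 = 0.2695.
φ₁ = arccos(0.2695) ≈ 74.4°.

74.4°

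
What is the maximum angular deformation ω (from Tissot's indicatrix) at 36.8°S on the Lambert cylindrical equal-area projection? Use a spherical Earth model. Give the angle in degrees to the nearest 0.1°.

The Lambert cylindrical equal-area projection is the cylindrical equal-area projection with its standard parallel at the equator (φ₀ = 0). A cylindrical equal-area projection with standard parallel φ₀ has meridian scale h = cos φ / cos φ₀ and parallel scale k = cos φ₀ / cos φ (so areas are preserved, h·k = 1).
At 36.8°: h = 0.8007, k = 1.249; principal scales a = 1.249, b = 0.8007.
sin(ω/2) = (a − b)/(a + b) = 0.4481/2.050 = 0.2186, so ω = 2 arcsin(0.2186) ≈ 25.3°.

25.3°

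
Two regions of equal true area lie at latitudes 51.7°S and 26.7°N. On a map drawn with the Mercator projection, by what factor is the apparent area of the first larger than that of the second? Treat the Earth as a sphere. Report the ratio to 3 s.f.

Mercator is conformal with k = sec φ, so areal scale = k² = sec²φ.
At 51.7°: sec²(51.7°) = 1/0.6198² = 2.603.
At 26.7°: sec²(26.7°) = 1/0.8934² = 1.253.
Ratio = 2.603/1.253 = cos²(26.7°)/cos²(51.7°) ≈ 2.08.

2.08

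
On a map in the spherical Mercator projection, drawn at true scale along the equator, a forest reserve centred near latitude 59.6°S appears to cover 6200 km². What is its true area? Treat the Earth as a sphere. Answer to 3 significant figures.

The Mercator projection is conformal; its linear scale factor is the same in every direction and equals sec φ = 1/cos φ.
Areal scale = k² = sec²φ = 1/cos²(59.6°) = 1/0.5060² = 3.905.
True area = apparent / (areal scale) = 6200 / 3.905 ≈ 1590 km².

1590 km²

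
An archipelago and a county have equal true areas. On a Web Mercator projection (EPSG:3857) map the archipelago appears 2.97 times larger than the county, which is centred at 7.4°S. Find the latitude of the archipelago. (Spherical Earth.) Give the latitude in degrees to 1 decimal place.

Mercator areal scale is sec²φ, so apparent-area ratio = sec²φ₁ / sec²φ₂ = cos²φ₂ / cos²φ₁.
cos²φ₂ / cos²φ₁ = 2.97  ⇒  cos φ₁ = cos 7.4° / √2.97 = 0.9917/1.723 = 0.5754.
φ₁ = arccos(0.5754) ≈ 54.9°.

54.9°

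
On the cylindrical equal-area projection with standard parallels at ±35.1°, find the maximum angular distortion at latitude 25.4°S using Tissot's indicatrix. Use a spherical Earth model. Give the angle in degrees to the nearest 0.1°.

11.3°

Cylindrical equal-area (φ₀ = 35.1°): h = cos φ / cos 35.1° along meridians, k = cos 35.1° / cos φ along parallels; h·k = 1.
At 25.4°: h = 1.104, k = 0.9057; principal scales a = 1.104, b = 0.9057.
sin(ω/2) = (a − b)/(a + b) = 0.1984/2.010 = 0.09873, so ω = 2 arcsin(0.09873) ≈ 11.3°.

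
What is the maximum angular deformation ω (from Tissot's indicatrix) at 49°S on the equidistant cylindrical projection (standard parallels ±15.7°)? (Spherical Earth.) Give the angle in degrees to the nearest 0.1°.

21.8°

In the equirectangular projection with standard parallel φ₀ = 15.7° (x = Rλ cos φ₀, y = Rφ), meridians are true-scale (h = 1) and the parallel scale is k = cos φ₀ / cos φ.
At 49°: h = 1.000, k = 1.467; principal scales a = 1.467, b = 1.000.
sin(ω/2) = (a − b)/(a + b) = 0.4674/2.467 = 0.1894, so ω = 2 arcsin(0.1894) ≈ 21.8°.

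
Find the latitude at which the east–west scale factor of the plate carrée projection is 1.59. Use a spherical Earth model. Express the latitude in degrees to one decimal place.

Plate carrée: h = 1, k = sec φ along parallels.
sec φ = 1.59  ⇒  cos φ = 0.6289  ⇒  φ ≈ 51.0°.

51.0°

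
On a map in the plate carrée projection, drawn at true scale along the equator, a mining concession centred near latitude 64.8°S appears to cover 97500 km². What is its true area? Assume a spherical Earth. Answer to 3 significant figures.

In the plate carrée (x = Rλ, y = Rφ), meridians are true-scale (h = 1) and parallels are stretched by k = sec φ.
Areal scale = h·k = 1 × sec φ; at 64.8°, h = 1.000, k = 2.349, so h·k = 2.349.
True area = apparent / (areal scale) = 97500 / 2.349 ≈ 41500 km².

41500 km²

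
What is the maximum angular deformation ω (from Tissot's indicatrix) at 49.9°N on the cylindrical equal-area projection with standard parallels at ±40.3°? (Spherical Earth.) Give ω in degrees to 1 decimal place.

19.3°

A cylindrical equal-area projection with standard parallel φ₀ has meridian scale h = cos φ / cos φ₀ and parallel scale k = cos φ₀ / cos φ (so areas are preserved, h·k = 1).
At 49.9°: h = 0.8446, k = 1.184; principal scales a = 1.184, b = 0.8446.
sin(ω/2) = (a − b)/(a + b) = 0.3395/2.029 = 0.1673, so ω = 2 arcsin(0.1673) ≈ 19.3°.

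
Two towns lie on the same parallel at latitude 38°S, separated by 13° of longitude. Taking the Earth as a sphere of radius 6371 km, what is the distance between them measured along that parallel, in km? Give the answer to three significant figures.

1140 km

Arc length along a parallel = R cos φ · Δλ (with Δλ in radians).
= 6371 × cos 38° × (13° × π/180) = 6371 × 0.7880 × 0.2269 ≈ 1140 km.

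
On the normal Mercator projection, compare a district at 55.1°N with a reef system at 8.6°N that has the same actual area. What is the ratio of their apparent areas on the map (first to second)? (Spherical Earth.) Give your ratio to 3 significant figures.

2.99

Mercator areal scale is sec²φ.
At 55.1°: sec²(55.1°) = 1/0.5721² = 3.055.
At 8.6°: sec²(8.6°) = 1/0.9888² = 1.023.
Ratio = 3.055/1.023 = cos²(8.6°)/cos²(55.1°) ≈ 2.99.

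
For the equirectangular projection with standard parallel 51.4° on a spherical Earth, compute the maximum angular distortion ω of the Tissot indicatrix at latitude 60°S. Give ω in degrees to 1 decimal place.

12.7°

In the equirectangular projection with standard parallel φ₀ = 51.4° (x = Rλ cos φ₀, y = Rφ), meridians are true-scale (h = 1) and the parallel scale is k = cos φ₀ / cos φ.
At 60°: h = 1.000, k = 1.248; principal scales a = 1.248, b = 1.000.
sin(ω/2) = (a − b)/(a + b) = 0.2478/2.248 = 0.1102, so ω = 2 arcsin(0.1102) ≈ 12.7°.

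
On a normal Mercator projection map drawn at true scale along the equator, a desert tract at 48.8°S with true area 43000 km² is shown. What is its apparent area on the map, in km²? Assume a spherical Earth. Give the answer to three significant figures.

99100 km²

For Mercator, h = k = sec φ (a conformal cylindrical projection has a single point scale, 1/cos φ).
Areal scale = k² = sec²φ = 1/cos²(48.8°) = 1/0.6587² = 2.305.
Apparent area = 43000 × 2.305 ≈ 99100 km².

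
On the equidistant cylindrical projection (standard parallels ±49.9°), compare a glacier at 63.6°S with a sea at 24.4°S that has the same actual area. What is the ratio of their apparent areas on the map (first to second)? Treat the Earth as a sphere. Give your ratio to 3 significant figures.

In the equirectangular projection with standard parallel φ₀ = 49.9° (x = Rλ cos φ₀, y = Rφ), meridians are true-scale (h = 1) and the parallel scale is k = cos φ₀ / cos φ.
Areal scale at 63.6°: h·k = 1.000 × 1.449 = 1.449.
Areal scale at 24.4°: h·k = 1.000 × 0.7073 = 0.7073.
Ratio = 1.449/0.7073 ≈ 2.05.

2.05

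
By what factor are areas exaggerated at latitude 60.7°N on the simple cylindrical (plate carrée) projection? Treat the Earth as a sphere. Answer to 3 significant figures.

For the equirectangular projection with φ₀ = 0 (plate carrée), h = 1 along meridians and k = sec φ along parallels.
Areal scale = h·k = 1 × sec φ; at 60.7°, h = 1.000, k = 2.043, so h·k = 2.043.

2.04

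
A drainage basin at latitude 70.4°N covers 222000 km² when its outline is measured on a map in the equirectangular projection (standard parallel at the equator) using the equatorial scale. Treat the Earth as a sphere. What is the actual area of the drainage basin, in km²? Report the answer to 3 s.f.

For the equirectangular projection with φ₀ = 0 (plate carrée), h = 1 along meridians and k = sec φ along parallels.
Areal scale = h·k = 1 × sec φ; at 70.4°, h = 1.000, k = 2.981, so h·k = 2.981.
True area = apparent / (areal scale) = 222000 / 2.981 ≈ 74500 km².

74500 km²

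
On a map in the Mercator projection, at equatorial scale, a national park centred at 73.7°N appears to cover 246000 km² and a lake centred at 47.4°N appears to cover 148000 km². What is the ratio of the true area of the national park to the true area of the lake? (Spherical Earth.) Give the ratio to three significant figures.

0.286

Since Mercator area scale is 1/cos²φ, the true area equals the apparent area multiplied by cos²φ.
True area of national park: 246000 × cos²(73.7°) = 246000 × 0.07877 = 19380 km².
True area of lake: 148000 × cos²(47.4°) = 148000 × 0.4582 = 67810 km².
Ratio = 19380 / 67810 ≈ 0.286.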